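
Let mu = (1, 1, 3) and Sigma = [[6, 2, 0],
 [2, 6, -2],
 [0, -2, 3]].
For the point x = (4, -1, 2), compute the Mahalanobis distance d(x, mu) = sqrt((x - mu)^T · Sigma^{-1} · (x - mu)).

Step 1 — centre the observation: (x - mu) = (3, -2, -1).

Step 2 — invert Sigma (cofactor / det for 3×3, or solve directly):
  Sigma^{-1} = [[0.1944, -0.0833, -0.0556],
 [-0.0833, 0.25, 0.1667],
 [-0.0556, 0.1667, 0.4444]].

Step 3 — form the quadratic (x - mu)^T · Sigma^{-1} · (x - mu):
  Sigma^{-1} · (x - mu) = (0.8056, -0.9167, -0.9444).
  (x - mu)^T · [Sigma^{-1} · (x - mu)] = (3)·(0.8056) + (-2)·(-0.9167) + (-1)·(-0.9444) = 5.1944.

Step 4 — take square root: d = √(5.1944) ≈ 2.2791.

d(x, mu) = √(5.1944) ≈ 2.2791


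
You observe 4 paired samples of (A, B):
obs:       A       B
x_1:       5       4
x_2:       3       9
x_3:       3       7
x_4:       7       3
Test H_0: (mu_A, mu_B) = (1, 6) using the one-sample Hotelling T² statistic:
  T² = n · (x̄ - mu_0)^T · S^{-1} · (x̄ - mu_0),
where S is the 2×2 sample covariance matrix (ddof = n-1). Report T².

Step 1 — sample mean vector:
  mean(A) = (5 + 3 + 3 + 7) / 4 = 18/4 = 4.5
  mean(B) = (4 + 9 + 7 + 3) / 4 = 23/4 = 5.75
  x̄ = (4.5, 5.75),  deviation x̄ - mu_0 = (4.5, 5.75) - (1, 6) = (3.5, -0.25).

Step 2 — sample covariance matrix, S[i,j] = (1/(n-1)) · Σ_k (x_{k,i} - mean_i) · (x_{k,j} - mean_j), divisor n-1 = 3:
  S[A,A] = ((0.5)·(0.5) + (-1.5)·(-1.5) + (-1.5)·(-1.5) + (2.5)·(2.5)) / 3 = 11/3 = 3.6667
  S[A,B] = ((0.5)·(-1.75) + (-1.5)·(3.25) + (-1.5)·(1.25) + (2.5)·(-2.75)) / 3 = -14.5/3 = -4.8333
  S[B,B] = ((-1.75)·(-1.75) + (3.25)·(3.25) + (1.25)·(1.25) + (-2.75)·(-2.75)) / 3 = 22.75/3 = 7.5833
  S = [[3.6667, -4.8333],
 [-4.8333, 7.5833]].

Step 3 — invert S. det(S) = 3.6667·7.5833 - (-4.8333)² = 4.4444.
  S^{-1} = (1/det) · [[d, -b], [-b, a]] = [[1.7062, 1.0875],
 [1.0875, 0.825]].

Step 4 — quadratic form (x̄ - mu_0)^T · S^{-1} · (x̄ - mu_0):
  S^{-1} · (x̄ - mu_0) = (5.7, 3.6),
  (x̄ - mu_0)^T · [...] = (3.5)·(5.7) + (-0.25)·(3.6) = 19.05.

Step 5 — scale by n: T² = 4 · 19.05 = 76.2.

T² ≈ 76.2


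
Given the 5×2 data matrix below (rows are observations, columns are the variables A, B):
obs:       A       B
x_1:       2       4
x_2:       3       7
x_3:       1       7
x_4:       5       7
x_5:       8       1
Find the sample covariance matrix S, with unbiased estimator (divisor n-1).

Step 1 — column means:
  mean(A) = (2 + 3 + 1 + 5 + 8) / 5 = 19/5 = 3.8
  mean(B) = (4 + 7 + 7 + 7 + 1) / 5 = 26/5 = 5.2

Step 2 — sample covariance S[i,j] = (1/(n-1)) · Σ_k (x_{k,i} - mean_i) · (x_{k,j} - mean_j), with n-1 = 4.
  S[A,A] = ((-1.8)·(-1.8) + (-0.8)·(-0.8) + (-2.8)·(-2.8) + (1.2)·(1.2) + (4.2)·(4.2)) / 4 = 30.8/4 = 7.7
  S[A,B] = ((-1.8)·(-1.2) + (-0.8)·(1.8) + (-2.8)·(1.8) + (1.2)·(1.8) + (4.2)·(-4.2)) / 4 = -19.8/4 = -4.95
  S[B,B] = ((-1.2)·(-1.2) + (1.8)·(1.8) + (1.8)·(1.8) + (1.8)·(1.8) + (-4.2)·(-4.2)) / 4 = 28.8/4 = 7.2

S is symmetric (S[j,i] = S[i,j]). Assembling:

S = [[7.7, -4.95],
 [-4.95, 7.2]]


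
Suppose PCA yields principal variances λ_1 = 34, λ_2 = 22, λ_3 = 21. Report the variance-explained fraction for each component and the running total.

Step 1 — total variance = trace(Sigma) = Σ λ_i = 34 + 22 + 21 = 77.

Step 2 — fraction explained by component i = λ_i / Σ λ:
  PC1: 34/77 = 0.4416
  PC2: 22/77 = 0.2857
  PC3: 21/77 = 0.2727

Step 3 — cumulative fraction after k components = (λ_1 + ... + λ_k) / Σ λ:
  k = 1: 34/77 = 0.4416
  k = 2: (34 + 22)/77 = 56/77 = 0.7273
  k = 3: (34 + 22 + 21)/77 = 77/77 = 1

Summary (fraction, with percent):

explained: PC1 0.4416 (44.16%), PC2 0.2857 (28.57%), PC3 0.2727 (27.27%);  cumulative: 0.4416, 0.7273, 1


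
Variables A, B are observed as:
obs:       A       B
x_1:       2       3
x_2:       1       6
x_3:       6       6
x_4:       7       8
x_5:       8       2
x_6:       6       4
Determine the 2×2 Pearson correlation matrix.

Step 1 — column means:
  mean(A) = (2 + 1 + 6 + 7 + 8 + 6) / 6 = 30/6 = 5
  mean(B) = (3 + 6 + 6 + 8 + 2 + 4) / 6 = 29/6 = 4.8333

Step 2 — sample variances and covariances s[i,j] = (1/(n-1)) · Σ_k (x_{k,i} - mean_i) · (x_{k,j} - mean_j), with n-1 = 5:
  s[A,A] = ((-3)·(-3) + (-4)·(-4) + (1)·(1) + (2)·(2) + (3)·(3) + (1)·(1)) / 5 = 40/5 = 8
  s[A,B] = ((-3)·(-1.8333) + (-4)·(1.1667) + (1)·(1.1667) + (2)·(3.1667) + (3)·(-2.8333) + (1)·(-0.8333)) / 5 = -1/5 = -0.2
  s[B,B] = ((-1.8333)·(-1.8333) + (1.1667)·(1.1667) + (1.1667)·(1.1667) + (3.1667)·(3.1667) + (-2.8333)·(-2.8333) + (-0.8333)·(-0.8333)) / 5 = 24.8333/5 = 4.9667
  Sample standard deviations s_i = √(s[i,i]):
  s(A) = √(8) = 2.8284
  s(B) = √(4.9667) = 2.2286

Step 3 — r_{ij} = s_{ij} / (s_i · s_j):
  r[A,A] = 1 (diagonal).
  r[A,B] = -0.2 / (2.8284 · 2.2286) = -0.2 / 6.3034 = -0.0317
  r[B,B] = 1 (diagonal).

R is symmetric with unit diagonal. Assembling:

R = [[1, -0.0317],
 [-0.0317, 1]]


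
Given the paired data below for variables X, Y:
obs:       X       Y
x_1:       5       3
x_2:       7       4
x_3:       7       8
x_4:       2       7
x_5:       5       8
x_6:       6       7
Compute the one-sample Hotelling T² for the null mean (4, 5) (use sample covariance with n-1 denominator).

Step 1 — sample mean vector:
  mean(X) = (5 + 7 + 7 + 2 + 5 + 6) / 6 = 32/6 = 5.3333
  mean(Y) = (3 + 4 + 8 + 7 + 8 + 7) / 6 = 37/6 = 6.1667
  x̄ = (5.3333, 6.1667),  deviation x̄ - mu_0 = (5.3333, 6.1667) - (4, 5) = (1.3333, 1.1667).

Step 2 — sample covariance matrix, S[i,j] = (1/(n-1)) · Σ_k (x_{k,i} - mean_i) · (x_{k,j} - mean_j), divisor n-1 = 5:
  S[X,X] = ((-0.3333)·(-0.3333) + (1.6667)·(1.6667) + (1.6667)·(1.6667) + (-3.3333)·(-3.3333) + (-0.3333)·(-0.3333) + (0.6667)·(0.6667)) / 5 = 17.3333/5 = 3.4667
  S[X,Y] = ((-0.3333)·(-3.1667) + (1.6667)·(-2.1667) + (1.6667)·(1.8333) + (-3.3333)·(0.8333) + (-0.3333)·(1.8333) + (0.6667)·(0.8333)) / 5 = -2.3333/5 = -0.4667
  S[Y,Y] = ((-3.1667)·(-3.1667) + (-2.1667)·(-2.1667) + (1.8333)·(1.8333) + (0.8333)·(0.8333) + (1.8333)·(1.8333) + (0.8333)·(0.8333)) / 5 = 22.8333/5 = 4.5667
  S = [[3.4667, -0.4667],
 [-0.4667, 4.5667]].

Step 3 — invert S. det(S) = 3.4667·4.5667 - (-0.4667)² = 15.6133.
  S^{-1} = (1/det) · [[d, -b], [-b, a]] = [[0.2925, 0.0299],
 [0.0299, 0.222]].

Step 4 — quadratic form (x̄ - mu_0)^T · S^{-1} · (x̄ - mu_0):
  S^{-1} · (x̄ - mu_0) = (0.4249, 0.2989),
  (x̄ - mu_0)^T · [...] = (1.3333)·(0.4249) + (1.1667)·(0.2989) = 0.9152.

Step 5 — scale by n: T² = 6 · 0.9152 = 5.491.

T² ≈ 5.491


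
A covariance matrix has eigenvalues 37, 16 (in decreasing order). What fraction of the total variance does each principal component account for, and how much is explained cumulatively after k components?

Step 1 — total variance = trace(Sigma) = Σ λ_i = 37 + 16 = 53.

Step 2 — fraction explained by component i = λ_i / Σ λ:
  PC1: 37/53 = 0.6981
  PC2: 16/53 = 0.3019

Step 3 — cumulative fraction after k components = (λ_1 + ... + λ_k) / Σ λ:
  k = 1: 37/53 = 0.6981
  k = 2: (37 + 16)/53 = 53/53 = 1

Summary (fraction, with percent):

explained: PC1 0.6981 (69.81%), PC2 0.3019 (30.19%);  cumulative: 0.6981, 1


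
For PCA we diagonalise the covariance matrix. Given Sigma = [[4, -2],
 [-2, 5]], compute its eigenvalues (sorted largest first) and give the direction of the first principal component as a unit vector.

Step 1 — characteristic polynomial of 2×2 Sigma:
  det(Sigma - λI) = λ² - trace · λ + det = 0.
  trace = 4 + 5 = 9, det = 4·5 - (-2)² = 16.
Step 2 — discriminant:
  Δ = trace² - 4·det = 81 - 64 = 17.
Step 3 — eigenvalues:
  λ = (trace ± √Δ)/2 = (9 ± 4.1231)/2,
  λ_1 = 6.5616,  λ_2 = 2.4384.

Step 4 — unit eigenvector for λ_1: solve (Sigma - λ_1 I)v = 0. First row:
  (4 - 6.5616)·v_x + (-2)·v_y = 0, i.e. (-2.5616)·v_x + (-2)·v_y = 0,
  so v ∝ (b, λ_1 - a) = (-2, 2.5616); multiply by -1 so the first entry is positive: u = (2, -2.5616).
  ||u|| = √((2)² + (-2.5616)²) = √(10.5616) ≈ 3.2499,
  v_1 = u/||u|| ≈ (0.6154, -0.7882) (||v_1|| = 1).

λ_1 = 6.5616,  λ_2 = 2.4384;  v_1 ≈ (0.6154, -0.7882)


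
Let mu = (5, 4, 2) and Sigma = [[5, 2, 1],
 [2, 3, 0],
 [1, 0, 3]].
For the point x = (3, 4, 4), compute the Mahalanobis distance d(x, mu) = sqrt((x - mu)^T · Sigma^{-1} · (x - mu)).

Step 1 — centre the observation: (x - mu) = (-2, 0, 2).

Step 2 — invert Sigma (cofactor / det for 3×3, or solve directly):
  Sigma^{-1} = [[0.3, -0.2, -0.1],
 [-0.2, 0.4667, 0.0667],
 [-0.1, 0.0667, 0.3667]].

Step 3 — form the quadratic (x - mu)^T · Sigma^{-1} · (x - mu):
  Sigma^{-1} · (x - mu) = (-0.8, 0.5333, 0.9333).
  (x - mu)^T · [Sigma^{-1} · (x - mu)] = (-2)·(-0.8) + (0)·(0.5333) + (2)·(0.9333) = 3.4667.

Step 4 — take square root: d = √(3.4667) ≈ 1.8619.

d(x, mu) = √(3.4667) ≈ 1.8619


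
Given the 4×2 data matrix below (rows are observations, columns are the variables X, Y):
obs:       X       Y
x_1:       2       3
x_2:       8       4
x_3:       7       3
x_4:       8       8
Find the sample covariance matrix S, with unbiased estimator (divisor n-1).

Step 1 — column means:
  mean(X) = (2 + 8 + 7 + 8) / 4 = 25/4 = 6.25
  mean(Y) = (3 + 4 + 3 + 8) / 4 = 18/4 = 4.5

Step 2 — sample covariance S[i,j] = (1/(n-1)) · Σ_k (x_{k,i} - mean_i) · (x_{k,j} - mean_j), with n-1 = 3.
  S[X,X] = ((-4.25)·(-4.25) + (1.75)·(1.75) + (0.75)·(0.75) + (1.75)·(1.75)) / 3 = 24.75/3 = 8.25
  S[X,Y] = ((-4.25)·(-1.5) + (1.75)·(-0.5) + (0.75)·(-1.5) + (1.75)·(3.5)) / 3 = 10.5/3 = 3.5
  S[Y,Y] = ((-1.5)·(-1.5) + (-0.5)·(-0.5) + (-1.5)·(-1.5) + (3.5)·(3.5)) / 3 = 17/3 = 5.6667

S is symmetric (S[j,i] = S[i,j]). Assembling:

S = [[8.25, 3.5],
 [3.5, 5.6667]]


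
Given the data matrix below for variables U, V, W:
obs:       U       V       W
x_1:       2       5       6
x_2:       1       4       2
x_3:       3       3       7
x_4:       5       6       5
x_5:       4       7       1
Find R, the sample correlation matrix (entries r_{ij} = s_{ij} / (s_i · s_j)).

Step 1 — column means:
  mean(U) = (2 + 1 + 3 + 5 + 4) / 5 = 15/5 = 3
  mean(V) = (5 + 4 + 3 + 6 + 7) / 5 = 25/5 = 5
  mean(W) = (6 + 2 + 7 + 5 + 1) / 5 = 21/5 = 4.2

Step 2 — sample variances and covariances s[i,j] = (1/(n-1)) · Σ_k (x_{k,i} - mean_i) · (x_{k,j} - mean_j), with n-1 = 4:
  s[U,U] = ((-1)·(-1) + (-2)·(-2) + (0)·(0) + (2)·(2) + (1)·(1)) / 4 = 10/4 = 2.5
  s[U,V] = ((-1)·(0) + (-2)·(-1) + (0)·(-2) + (2)·(1) + (1)·(2)) / 4 = 6/4 = 1.5
  s[U,W] = ((-1)·(1.8) + (-2)·(-2.2) + (0)·(2.8) + (2)·(0.8) + (1)·(-3.2)) / 4 = 1/4 = 0.25
  s[V,V] = ((0)·(0) + (-1)·(-1) + (-2)·(-2) + (1)·(1) + (2)·(2)) / 4 = 10/4 = 2.5
  s[V,W] = ((0)·(1.8) + (-1)·(-2.2) + (-2)·(2.8) + (1)·(0.8) + (2)·(-3.2)) / 4 = -9/4 = -2.25
  s[W,W] = ((1.8)·(1.8) + (-2.2)·(-2.2) + (2.8)·(2.8) + (0.8)·(0.8) + (-3.2)·(-3.2)) / 4 = 26.8/4 = 6.7
  Sample standard deviations s_i = √(s[i,i]):
  s(U) = √(2.5) = 1.5811
  s(V) = √(2.5) = 1.5811
  s(W) = √(6.7) = 2.5884

Step 3 — r_{ij} = s_{ij} / (s_i · s_j):
  r[U,U] = 1 (diagonal).
  r[U,V] = 1.5 / (1.5811 · 1.5811) = 1.5 / 2.5 = 0.6
  r[U,W] = 0.25 / (1.5811 · 2.5884) = 0.25 / 4.0927 = 0.0611
  r[V,V] = 1 (diagonal).
  r[V,W] = -2.25 / (1.5811 · 2.5884) = -2.25 / 4.0927 = -0.5498
  r[W,W] = 1 (diagonal).

R is symmetric with unit diagonal. Assembling:

R = [[1, 0.6, 0.0611],
 [0.6, 1, -0.5498],
 [0.0611, -0.5498, 1]]


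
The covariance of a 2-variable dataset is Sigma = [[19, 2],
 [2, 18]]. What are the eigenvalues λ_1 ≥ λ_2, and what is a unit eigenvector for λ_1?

Step 1 — characteristic polynomial of 2×2 Sigma:
  det(Sigma - λI) = λ² - trace · λ + det = 0.
  trace = 19 + 18 = 37, det = 19·18 - (2)² = 338.
Step 2 — discriminant:
  Δ = trace² - 4·det = 1369 - 1352 = 17.
Step 3 — eigenvalues:
  λ = (trace ± √Δ)/2 = (37 ± 4.1231)/2,
  λ_1 = 20.5616,  λ_2 = 16.4384.

Step 4 — unit eigenvector for λ_1: solve (Sigma - λ_1 I)v = 0. First row:
  (19 - 20.5616)·v_x + (2)·v_y = 0, i.e. (-1.5616)·v_x + (2)·v_y = 0,
  so v ∝ (b, λ_1 - a) = (2, 1.5616) = u.
  ||u|| = √((2)² + (1.5616)²) = √(6.4384) ≈ 2.5374,
  v_1 = u/||u|| ≈ (0.7882, 0.6154) (||v_1|| = 1).

λ_1 = 20.5616,  λ_2 = 16.4384;  v_1 ≈ (0.7882, 0.6154)


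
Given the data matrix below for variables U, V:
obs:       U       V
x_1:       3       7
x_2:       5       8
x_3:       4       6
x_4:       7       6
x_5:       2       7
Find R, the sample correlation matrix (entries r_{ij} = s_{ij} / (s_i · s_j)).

Step 1 — column means:
  mean(U) = (3 + 5 + 4 + 7 + 2) / 5 = 21/5 = 4.2
  mean(V) = (7 + 8 + 6 + 6 + 7) / 5 = 34/5 = 6.8

Step 2 — sample variances and covariances s[i,j] = (1/(n-1)) · Σ_k (x_{k,i} - mean_i) · (x_{k,j} - mean_j), with n-1 = 4:
  s[U,U] = ((-1.2)·(-1.2) + (0.8)·(0.8) + (-0.2)·(-0.2) + (2.8)·(2.8) + (-2.2)·(-2.2)) / 4 = 14.8/4 = 3.7
  s[U,V] = ((-1.2)·(0.2) + (0.8)·(1.2) + (-0.2)·(-0.8) + (2.8)·(-0.8) + (-2.2)·(0.2)) / 4 = -1.8/4 = -0.45
  s[V,V] = ((0.2)·(0.2) + (1.2)·(1.2) + (-0.8)·(-0.8) + (-0.8)·(-0.8) + (0.2)·(0.2)) / 4 = 2.8/4 = 0.7
  Sample standard deviations s_i = √(s[i,i]):
  s(U) = √(3.7) = 1.9235
  s(V) = √(0.7) = 0.8367

Step 3 — r_{ij} = s_{ij} / (s_i · s_j):
  r[U,U] = 1 (diagonal).
  r[U,V] = -0.45 / (1.9235 · 0.8367) = -0.45 / 1.6093 = -0.2796
  r[V,V] = 1 (diagonal).

R is symmetric with unit diagonal. Assembling:

R = [[1, -0.2796],
 [-0.2796, 1]]


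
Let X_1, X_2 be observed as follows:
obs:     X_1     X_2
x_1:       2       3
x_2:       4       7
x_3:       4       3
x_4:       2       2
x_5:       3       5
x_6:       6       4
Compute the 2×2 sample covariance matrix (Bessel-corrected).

Step 1 — column means:
  mean(X_1) = (2 + 4 + 4 + 2 + 3 + 6) / 6 = 21/6 = 3.5
  mean(X_2) = (3 + 7 + 3 + 2 + 5 + 4) / 6 = 24/6 = 4

Step 2 — sample covariance S[i,j] = (1/(n-1)) · Σ_k (x_{k,i} - mean_i) · (x_{k,j} - mean_j), with n-1 = 5.
  S[X_1,X_1] = ((-1.5)·(-1.5) + (0.5)·(0.5) + (0.5)·(0.5) + (-1.5)·(-1.5) + (-0.5)·(-0.5) + (2.5)·(2.5)) / 5 = 11.5/5 = 2.3
  S[X_1,X_2] = ((-1.5)·(-1) + (0.5)·(3) + (0.5)·(-1) + (-1.5)·(-2) + (-0.5)·(1) + (2.5)·(0)) / 5 = 5/5 = 1
  S[X_2,X_2] = ((-1)·(-1) + (3)·(3) + (-1)·(-1) + (-2)·(-2) + (1)·(1) + (0)·(0)) / 5 = 16/5 = 3.2

S is symmetric (S[j,i] = S[i,j]). Assembling:

S = [[2.3, 1],
 [1, 3.2]]


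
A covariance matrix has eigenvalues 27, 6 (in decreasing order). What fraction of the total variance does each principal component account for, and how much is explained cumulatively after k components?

Step 1 — total variance = trace(Sigma) = Σ λ_i = 27 + 6 = 33.

Step 2 — fraction explained by component i = λ_i / Σ λ:
  PC1: 27/33 = 0.8182
  PC2: 6/33 = 0.1818

Step 3 — cumulative fraction after k components = (λ_1 + ... + λ_k) / Σ λ:
  k = 1: 27/33 = 0.8182
  k = 2: (27 + 6)/33 = 33/33 = 1

Summary (fraction, with percent):

explained: PC1 0.8182 (81.82%), PC2 0.1818 (18.18%);  cumulative: 0.8182, 1


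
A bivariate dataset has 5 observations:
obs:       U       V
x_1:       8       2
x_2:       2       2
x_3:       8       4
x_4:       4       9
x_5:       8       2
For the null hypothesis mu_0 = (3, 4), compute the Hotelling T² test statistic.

Step 1 — sample mean vector:
  mean(U) = (8 + 2 + 8 + 4 + 8) / 5 = 30/5 = 6
  mean(V) = (2 + 2 + 4 + 9 + 2) / 5 = 19/5 = 3.8
  x̄ = (6, 3.8),  deviation x̄ - mu_0 = (6, 3.8) - (3, 4) = (3, -0.2).

Step 2 — sample covariance matrix, S[i,j] = (1/(n-1)) · Σ_k (x_{k,i} - mean_i) · (x_{k,j} - mean_j), divisor n-1 = 4:
  S[U,U] = ((2)·(2) + (-4)·(-4) + (2)·(2) + (-2)·(-2) + (2)·(2)) / 4 = 32/4 = 8
  S[U,V] = ((2)·(-1.8) + (-4)·(-1.8) + (2)·(0.2) + (-2)·(5.2) + (2)·(-1.8)) / 4 = -10/4 = -2.5
  S[V,V] = ((-1.8)·(-1.8) + (-1.8)·(-1.8) + (0.2)·(0.2) + (5.2)·(5.2) + (-1.8)·(-1.8)) / 4 = 36.8/4 = 9.2
  S = [[8, -2.5],
 [-2.5, 9.2]].

Step 3 — invert S. det(S) = 8·9.2 - (-2.5)² = 67.35.
  S^{-1} = (1/det) · [[d, -b], [-b, a]] = [[0.1366, 0.0371],
 [0.0371, 0.1188]].

Step 4 — quadratic form (x̄ - mu_0)^T · S^{-1} · (x̄ - mu_0):
  S^{-1} · (x̄ - mu_0) = (0.4024, 0.0876),
  (x̄ - mu_0)^T · [...] = (3)·(0.4024) + (-0.2)·(0.0876) = 1.1896.

Step 5 — scale by n: T² = 5 · 1.1896 = 5.948.

T² ≈ 5.948


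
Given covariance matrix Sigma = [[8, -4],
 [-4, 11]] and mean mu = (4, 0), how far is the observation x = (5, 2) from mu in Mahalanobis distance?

Step 1 — centre the observation: (x - mu) = (1, 2).

Step 2 — invert Sigma. det(Sigma) = 8·11 - (-4)² = 72.
  Sigma^{-1} = (1/det) · [[d, -b], [-b, a]] = [[0.1528, 0.0556],
 [0.0556, 0.1111]].

Step 3 — form the quadratic (x - mu)^T · Sigma^{-1} · (x - mu):
  Sigma^{-1} · (x - mu) = (0.2639, 0.2778).
  (x - mu)^T · [Sigma^{-1} · (x - mu)] = (1)·(0.2639) + (2)·(0.2778) = 0.8194.

Step 4 — take square root: d = √(0.8194) ≈ 0.9052.

d(x, mu) = √(0.8194) ≈ 0.9052


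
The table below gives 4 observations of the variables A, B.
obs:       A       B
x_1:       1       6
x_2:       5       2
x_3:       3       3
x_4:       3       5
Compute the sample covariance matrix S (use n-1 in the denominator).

Step 1 — column means:
  mean(A) = (1 + 5 + 3 + 3) / 4 = 12/4 = 3
  mean(B) = (6 + 2 + 3 + 5) / 4 = 16/4 = 4

Step 2 — sample covariance S[i,j] = (1/(n-1)) · Σ_k (x_{k,i} - mean_i) · (x_{k,j} - mean_j), with n-1 = 3.
  S[A,A] = ((-2)·(-2) + (2)·(2) + (0)·(0) + (0)·(0)) / 3 = 8/3 = 2.6667
  S[A,B] = ((-2)·(2) + (2)·(-2) + (0)·(-1) + (0)·(1)) / 3 = -8/3 = -2.6667
  S[B,B] = ((2)·(2) + (-2)·(-2) + (-1)·(-1) + (1)·(1)) / 3 = 10/3 = 3.3333

S is symmetric (S[j,i] = S[i,j]). Assembling:

S = [[2.6667, -2.6667],
 [-2.6667, 3.3333]]


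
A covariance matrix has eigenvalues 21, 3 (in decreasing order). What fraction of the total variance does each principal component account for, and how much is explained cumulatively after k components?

Step 1 — total variance = trace(Sigma) = Σ λ_i = 21 + 3 = 24.

Step 2 — fraction explained by component i = λ_i / Σ λ:
  PC1: 21/24 = 0.875
  PC2: 3/24 = 0.125

Step 3 — cumulative fraction after k components = (λ_1 + ... + λ_k) / Σ λ:
  k = 1: 21/24 = 0.875
  k = 2: (21 + 3)/24 = 24/24 = 1

Summary (fraction, with percent):

explained: PC1 0.875 (87.5%), PC2 0.125 (12.5%);  cumulative: 0.875, 1


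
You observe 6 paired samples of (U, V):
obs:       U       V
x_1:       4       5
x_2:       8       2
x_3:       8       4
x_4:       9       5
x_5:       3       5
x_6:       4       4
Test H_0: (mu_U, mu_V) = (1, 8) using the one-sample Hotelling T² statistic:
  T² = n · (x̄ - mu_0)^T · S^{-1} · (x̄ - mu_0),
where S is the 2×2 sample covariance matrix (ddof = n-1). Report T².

Step 1 — sample mean vector:
  mean(U) = (4 + 8 + 8 + 9 + 3 + 4) / 6 = 36/6 = 6
  mean(V) = (5 + 2 + 4 + 5 + 5 + 4) / 6 = 25/6 = 4.1667
  x̄ = (6, 4.1667),  deviation x̄ - mu_0 = (6, 4.1667) - (1, 8) = (5, -3.8333).

Step 2 — sample covariance matrix, S[i,j] = (1/(n-1)) · Σ_k (x_{k,i} - mean_i) · (x_{k,j} - mean_j), divisor n-1 = 5:
  S[U,U] = ((-2)·(-2) + (2)·(2) + (2)·(2) + (3)·(3) + (-3)·(-3) + (-2)·(-2)) / 5 = 34/5 = 6.8
  S[U,V] = ((-2)·(0.8333) + (2)·(-2.1667) + (2)·(-0.1667) + (3)·(0.8333) + (-3)·(0.8333) + (-2)·(-0.1667)) / 5 = -6/5 = -1.2
  S[V,V] = ((0.8333)·(0.8333) + (-2.1667)·(-2.1667) + (-0.1667)·(-0.1667) + (0.8333)·(0.8333) + (0.8333)·(0.8333) + (-0.1667)·(-0.1667)) / 5 = 6.8333/5 = 1.3667
  S = [[6.8, -1.2],
 [-1.2, 1.3667]].

Step 3 — invert S. det(S) = 6.8·1.3667 - (-1.2)² = 7.8533.
  S^{-1} = (1/det) · [[d, -b], [-b, a]] = [[0.174, 0.1528],
 [0.1528, 0.8659]].

Step 4 — quadratic form (x̄ - mu_0)^T · S^{-1} · (x̄ - mu_0):
  S^{-1} · (x̄ - mu_0) = (0.2844, -2.5552),
  (x̄ - mu_0)^T · [...] = (5)·(0.2844) + (-3.8333)·(-2.5552) = 11.2168.

Step 5 — scale by n: T² = 6 · 11.2168 = 67.3005.

T² ≈ 67.3005


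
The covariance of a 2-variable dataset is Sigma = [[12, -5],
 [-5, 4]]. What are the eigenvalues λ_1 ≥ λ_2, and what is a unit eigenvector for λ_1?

Step 1 — characteristic polynomial of 2×2 Sigma:
  det(Sigma - λI) = λ² - trace · λ + det = 0.
  trace = 12 + 4 = 16, det = 12·4 - (-5)² = 23.
Step 2 — discriminant:
  Δ = trace² - 4·det = 256 - 92 = 164.
Step 3 — eigenvalues:
  λ = (trace ± √Δ)/2 = (16 ± 12.8062)/2,
  λ_1 = 14.4031,  λ_2 = 1.5969.

Step 4 — unit eigenvector for λ_1: solve (Sigma - λ_1 I)v = 0. First row:
  (12 - 14.4031)·v_x + (-5)·v_y = 0, i.e. (-2.4031)·v_x + (-5)·v_y = 0,
  so v ∝ (b, λ_1 - a) = (-5, 2.4031); multiply by -1 so the first entry is positive: u = (5, -2.4031).
  ||u|| = √((5)² + (-2.4031)²) = √(30.775) ≈ 5.5475,
  v_1 = u/||u|| ≈ (0.9013, -0.4332) (||v_1|| = 1).

λ_1 = 14.4031,  λ_2 = 1.5969;  v_1 ≈ (0.9013, -0.4332)


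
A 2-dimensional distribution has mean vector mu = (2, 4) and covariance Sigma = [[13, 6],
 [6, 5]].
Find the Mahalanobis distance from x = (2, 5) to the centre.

Step 1 — centre the observation: (x - mu) = (0, 1).

Step 2 — invert Sigma. det(Sigma) = 13·5 - (6)² = 29.
  Sigma^{-1} = (1/det) · [[d, -b], [-b, a]] = [[0.1724, -0.2069],
 [-0.2069, 0.4483]].

Step 3 — form the quadratic (x - mu)^T · Sigma^{-1} · (x - mu):
  Sigma^{-1} · (x - mu) = (-0.2069, 0.4483).
  (x - mu)^T · [Sigma^{-1} · (x - mu)] = (0)·(-0.2069) + (1)·(0.4483) = 0.4483.

Step 4 — take square root: d = √(0.4483) ≈ 0.6695.

d(x, mu) = √(0.4483) ≈ 0.6695


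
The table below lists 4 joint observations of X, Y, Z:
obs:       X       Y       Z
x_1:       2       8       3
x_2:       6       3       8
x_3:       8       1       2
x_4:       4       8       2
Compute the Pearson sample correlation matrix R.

Step 1 — column means:
  mean(X) = (2 + 6 + 8 + 4) / 4 = 20/4 = 5
  mean(Y) = (8 + 3 + 1 + 8) / 4 = 20/4 = 5
  mean(Z) = (3 + 8 + 2 + 2) / 4 = 15/4 = 3.75

Step 2 — sample variances and covariances s[i,j] = (1/(n-1)) · Σ_k (x_{k,i} - mean_i) · (x_{k,j} - mean_j), with n-1 = 3:
  s[X,X] = ((-3)·(-3) + (1)·(1) + (3)·(3) + (-1)·(-1)) / 3 = 20/3 = 6.6667
  s[X,Y] = ((-3)·(3) + (1)·(-2) + (3)·(-4) + (-1)·(3)) / 3 = -26/3 = -8.6667
  s[X,Z] = ((-3)·(-0.75) + (1)·(4.25) + (3)·(-1.75) + (-1)·(-1.75)) / 3 = 3/3 = 1
  s[Y,Y] = ((3)·(3) + (-2)·(-2) + (-4)·(-4) + (3)·(3)) / 3 = 38/3 = 12.6667
  s[Y,Z] = ((3)·(-0.75) + (-2)·(4.25) + (-4)·(-1.75) + (3)·(-1.75)) / 3 = -9/3 = -3
  s[Z,Z] = ((-0.75)·(-0.75) + (4.25)·(4.25) + (-1.75)·(-1.75) + (-1.75)·(-1.75)) / 3 = 24.75/3 = 8.25
  Sample standard deviations s_i = √(s[i,i]):
  s(X) = √(6.6667) = 2.582
  s(Y) = √(12.6667) = 3.559
  s(Z) = √(8.25) = 2.8723

Step 3 — r_{ij} = s_{ij} / (s_i · s_j):
  r[X,X] = 1 (diagonal).
  r[X,Y] = -8.6667 / (2.582 · 3.559) = -8.6667 / 9.1894 = -0.9431
  r[X,Z] = 1 / (2.582 · 2.8723) = 1 / 7.4162 = 0.1348
  r[Y,Y] = 1 (diagonal).
  r[Y,Z] = -3 / (3.559 · 2.8723) = -3 / 10.2225 = -0.2935
  r[Z,Z] = 1 (diagonal).

R is symmetric with unit diagonal. Assembling:

R = [[1, -0.9431, 0.1348],
 [-0.9431, 1, -0.2935],
 [0.1348, -0.2935, 1]]


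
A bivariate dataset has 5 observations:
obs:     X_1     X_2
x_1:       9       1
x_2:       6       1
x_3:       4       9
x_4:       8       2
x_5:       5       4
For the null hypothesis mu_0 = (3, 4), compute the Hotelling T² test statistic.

Step 1 — sample mean vector:
  mean(X_1) = (9 + 6 + 4 + 8 + 5) / 5 = 32/5 = 6.4
  mean(X_2) = (1 + 1 + 9 + 2 + 4) / 5 = 17/5 = 3.4
  x̄ = (6.4, 3.4),  deviation x̄ - mu_0 = (6.4, 3.4) - (3, 4) = (3.4, -0.6).

Step 2 — sample covariance matrix, S[i,j] = (1/(n-1)) · Σ_k (x_{k,i} - mean_i) · (x_{k,j} - mean_j), divisor n-1 = 4:
  S[X_1,X_1] = ((2.6)·(2.6) + (-0.4)·(-0.4) + (-2.4)·(-2.4) + (1.6)·(1.6) + (-1.4)·(-1.4)) / 4 = 17.2/4 = 4.3
  S[X_1,X_2] = ((2.6)·(-2.4) + (-0.4)·(-2.4) + (-2.4)·(5.6) + (1.6)·(-1.4) + (-1.4)·(0.6)) / 4 = -21.8/4 = -5.45
  S[X_2,X_2] = ((-2.4)·(-2.4) + (-2.4)·(-2.4) + (5.6)·(5.6) + (-1.4)·(-1.4) + (0.6)·(0.6)) / 4 = 45.2/4 = 11.3
  S = [[4.3, -5.45],
 [-5.45, 11.3]].

Step 3 — invert S. det(S) = 4.3·11.3 - (-5.45)² = 18.8875.
  S^{-1} = (1/det) · [[d, -b], [-b, a]] = [[0.5983, 0.2886],
 [0.2886, 0.2277]].

Step 4 — quadratic form (x̄ - mu_0)^T · S^{-1} · (x̄ - mu_0):
  S^{-1} · (x̄ - mu_0) = (1.861, 0.8445),
  (x̄ - mu_0)^T · [...] = (3.4)·(1.861) + (-0.6)·(0.8445) = 5.8208.

Step 5 — scale by n: T² = 5 · 5.8208 = 29.1039.

T² ≈ 29.1039


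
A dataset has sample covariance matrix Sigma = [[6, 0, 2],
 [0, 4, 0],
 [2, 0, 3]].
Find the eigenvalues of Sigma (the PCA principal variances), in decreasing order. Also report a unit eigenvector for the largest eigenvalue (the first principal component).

Step 1 — characteristic polynomial p(λ) = det(λI - Sigma) = λ³ - tr·λ² + c_1·λ - det, where tr = trace, c_1 = sum of the principal 2×2 minors, det = det(Sigma):
  tr = 6 + 4 + 3 = 13,
  c_1 = (6·4 - (0)²) + (6·3 - (2)²) + (4·3 - (0)²) = 24 + 14 + 12 = 50,
  det = 6·(4·3 - (0)²) - (0)·((0)·3 - (0)·(2)) + (2)·((0)·(0) - 4·(2)) = 6·(12) - (0)·(0) + (2)·(-8) = 56.
  So p(λ) = λ³ - 13λ² + 50λ - 56.
Step 2 — look for an integer root (rational root theorem: any rational root is an integer divisor of 56). Testing λ = 2:
  p(2) = 8 - 52 + 100 - 56 = 0  ✓
  Dividing out (λ - 2): p(λ) = (λ - 2)(λ² - 11λ + 28).
Step 3 — remaining eigenvalues from the quadratic λ² - 11λ + 28 = 0:
  Δ = 11² - 4·28 = 121 - 112 = 9,  λ = (11 ± √9)/2 = (11 ± 3)/2 = 7 or 4.
  Sorted: λ_1 = 7,  λ_2 = 4,  λ_3 = 2  (check: sum = 13 = tr ✓).

Step 4 — unit eigenvector for λ_1 = 7: v spans the null space of (Sigma - λ_1 I), whose rows are
  r_1 = (-1, 0, 2),  r_2 = (0, -3, 0),  r_3 = (2, 0, -4).
  v is orthogonal to every row, so take v ∝ r_1 × r_2 = ((0)·(0) - (2)·(-3), (2)·(0) - (-1)·(0), (-1)·(-3) - (0)·(0)) = (6, 0, 3).
  Rescale (divide by 3): u = (2, 0, 1).
  ||u|| = √((2)² + (0)² + (1)²) = √(5) ≈ 2.2361,  v_1 = u/||u|| ≈ (0.8944, 0, 0.4472) (||v_1|| = 1).

λ_1 = 7,  λ_2 = 4,  λ_3 = 2;  v_1 ≈ (0.8944, 0, 0.4472)


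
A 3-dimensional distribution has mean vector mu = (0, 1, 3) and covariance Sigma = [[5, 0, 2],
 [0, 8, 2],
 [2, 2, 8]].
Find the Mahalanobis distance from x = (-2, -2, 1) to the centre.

Step 1 — centre the observation: (x - mu) = (-2, -3, -2).

Step 2 — invert Sigma (cofactor / det for 3×3, or solve directly):
  Sigma^{-1} = [[0.2239, 0.0149, -0.0597],
 [0.0149, 0.1343, -0.0373],
 [-0.0597, -0.0373, 0.1493]].

Step 3 — form the quadratic (x - mu)^T · Sigma^{-1} · (x - mu):
  Sigma^{-1} · (x - mu) = (-0.3731, -0.3582, -0.0672).
  (x - mu)^T · [Sigma^{-1} · (x - mu)] = (-2)·(-0.3731) + (-3)·(-0.3582) + (-2)·(-0.0672) = 1.9552.

Step 4 — take square root: d = √(1.9552) ≈ 1.3983.

d(x, mu) = √(1.9552) ≈ 1.3983


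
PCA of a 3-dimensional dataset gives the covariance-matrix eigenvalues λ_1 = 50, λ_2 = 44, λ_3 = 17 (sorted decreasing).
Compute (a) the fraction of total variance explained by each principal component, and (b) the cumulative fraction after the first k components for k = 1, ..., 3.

Step 1 — total variance = trace(Sigma) = Σ λ_i = 50 + 44 + 17 = 111.

Step 2 — fraction explained by component i = λ_i / Σ λ:
  PC1: 50/111 = 0.4505
  PC2: 44/111 = 0.3964
  PC3: 17/111 = 0.1532

Step 3 — cumulative fraction after k components = (λ_1 + ... + λ_k) / Σ λ:
  k = 1: 50/111 = 0.4505
  k = 2: (50 + 44)/111 = 94/111 = 0.8468
  k = 3: (50 + 44 + 17)/111 = 111/111 = 1

Summary (fraction, with percent):

explained: PC1 0.4505 (45.05%), PC2 0.3964 (39.64%), PC3 0.1532 (15.32%);  cumulative: 0.4505, 0.8468, 1


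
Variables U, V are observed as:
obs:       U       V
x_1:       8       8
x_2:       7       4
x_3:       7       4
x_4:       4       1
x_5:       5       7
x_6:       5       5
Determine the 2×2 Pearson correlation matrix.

Step 1 — column means:
  mean(U) = (8 + 7 + 7 + 4 + 5 + 5) / 6 = 36/6 = 6
  mean(V) = (8 + 4 + 4 + 1 + 7 + 5) / 6 = 29/6 = 4.8333

Step 2 — sample variances and covariances s[i,j] = (1/(n-1)) · Σ_k (x_{k,i} - mean_i) · (x_{k,j} - mean_j), with n-1 = 5:
  s[U,U] = ((2)·(2) + (1)·(1) + (1)·(1) + (-2)·(-2) + (-1)·(-1) + (-1)·(-1)) / 5 = 12/5 = 2.4
  s[U,V] = ((2)·(3.1667) + (1)·(-0.8333) + (1)·(-0.8333) + (-2)·(-3.8333) + (-1)·(2.1667) + (-1)·(0.1667)) / 5 = 10/5 = 2
  s[V,V] = ((3.1667)·(3.1667) + (-0.8333)·(-0.8333) + (-0.8333)·(-0.8333) + (-3.8333)·(-3.8333) + (2.1667)·(2.1667) + (0.1667)·(0.1667)) / 5 = 30.8333/5 = 6.1667
  Sample standard deviations s_i = √(s[i,i]):
  s(U) = √(2.4) = 1.5492
  s(V) = √(6.1667) = 2.4833

Step 3 — r_{ij} = s_{ij} / (s_i · s_j):
  r[U,U] = 1 (diagonal).
  r[U,V] = 2 / (1.5492 · 2.4833) = 2 / 3.8471 = 0.5199
  r[V,V] = 1 (diagonal).

R is symmetric with unit diagonal. Assembling:

R = [[1, 0.5199],
 [0.5199, 1]]


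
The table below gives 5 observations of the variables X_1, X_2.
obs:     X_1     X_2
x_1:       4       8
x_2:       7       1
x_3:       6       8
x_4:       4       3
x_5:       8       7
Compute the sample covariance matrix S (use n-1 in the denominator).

Step 1 — column means:
  mean(X_1) = (4 + 7 + 6 + 4 + 8) / 5 = 29/5 = 5.8
  mean(X_2) = (8 + 1 + 8 + 3 + 7) / 5 = 27/5 = 5.4

Step 2 — sample covariance S[i,j] = (1/(n-1)) · Σ_k (x_{k,i} - mean_i) · (x_{k,j} - mean_j), with n-1 = 4.
  S[X_1,X_1] = ((-1.8)·(-1.8) + (1.2)·(1.2) + (0.2)·(0.2) + (-1.8)·(-1.8) + (2.2)·(2.2)) / 4 = 12.8/4 = 3.2
  S[X_1,X_2] = ((-1.8)·(2.6) + (1.2)·(-4.4) + (0.2)·(2.6) + (-1.8)·(-2.4) + (2.2)·(1.6)) / 4 = -1.6/4 = -0.4
  S[X_2,X_2] = ((2.6)·(2.6) + (-4.4)·(-4.4) + (2.6)·(2.6) + (-2.4)·(-2.4) + (1.6)·(1.6)) / 4 = 41.2/4 = 10.3

S is symmetric (S[j,i] = S[i,j]). Assembling:

S = [[3.2, -0.4],
 [-0.4, 10.3]]


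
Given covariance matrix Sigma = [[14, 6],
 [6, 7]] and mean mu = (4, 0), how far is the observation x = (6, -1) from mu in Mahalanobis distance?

Step 1 — centre the observation: (x - mu) = (2, -1).

Step 2 — invert Sigma. det(Sigma) = 14·7 - (6)² = 62.
  Sigma^{-1} = (1/det) · [[d, -b], [-b, a]] = [[0.1129, -0.0968],
 [-0.0968, 0.2258]].

Step 3 — form the quadratic (x - mu)^T · Sigma^{-1} · (x - mu):
  Sigma^{-1} · (x - mu) = (0.3226, -0.4194).
  (x - mu)^T · [Sigma^{-1} · (x - mu)] = (2)·(0.3226) + (-1)·(-0.4194) = 1.0645.

Step 4 — take square root: d = √(1.0645) ≈ 1.0318.

d(x, mu) = √(1.0645) ≈ 1.0318


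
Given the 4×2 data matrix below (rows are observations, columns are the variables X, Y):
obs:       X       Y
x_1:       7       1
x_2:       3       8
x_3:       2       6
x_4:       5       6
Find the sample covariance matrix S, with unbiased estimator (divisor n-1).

Step 1 — column means:
  mean(X) = (7 + 3 + 2 + 5) / 4 = 17/4 = 4.25
  mean(Y) = (1 + 8 + 6 + 6) / 4 = 21/4 = 5.25

Step 2 — sample covariance S[i,j] = (1/(n-1)) · Σ_k (x_{k,i} - mean_i) · (x_{k,j} - mean_j), with n-1 = 3.
  S[X,X] = ((2.75)·(2.75) + (-1.25)·(-1.25) + (-2.25)·(-2.25) + (0.75)·(0.75)) / 3 = 14.75/3 = 4.9167
  S[X,Y] = ((2.75)·(-4.25) + (-1.25)·(2.75) + (-2.25)·(0.75) + (0.75)·(0.75)) / 3 = -16.25/3 = -5.4167
  S[Y,Y] = ((-4.25)·(-4.25) + (2.75)·(2.75) + (0.75)·(0.75) + (0.75)·(0.75)) / 3 = 26.75/3 = 8.9167

S is symmetric (S[j,i] = S[i,j]). Assembling:

S = [[4.9167, -5.4167],
 [-5.4167, 8.9167]]


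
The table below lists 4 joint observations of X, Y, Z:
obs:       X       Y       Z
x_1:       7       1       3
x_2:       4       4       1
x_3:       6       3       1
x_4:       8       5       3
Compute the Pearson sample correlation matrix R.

Step 1 — column means:
  mean(X) = (7 + 4 + 6 + 8) / 4 = 25/4 = 6.25
  mean(Y) = (1 + 4 + 3 + 5) / 4 = 13/4 = 3.25
  mean(Z) = (3 + 1 + 1 + 3) / 4 = 8/4 = 2

Step 2 — sample variances and covariances s[i,j] = (1/(n-1)) · Σ_k (x_{k,i} - mean_i) · (x_{k,j} - mean_j), with n-1 = 3:
  s[X,X] = ((0.75)·(0.75) + (-2.25)·(-2.25) + (-0.25)·(-0.25) + (1.75)·(1.75)) / 3 = 8.75/3 = 2.9167
  s[X,Y] = ((0.75)·(-2.25) + (-2.25)·(0.75) + (-0.25)·(-0.25) + (1.75)·(1.75)) / 3 = -0.25/3 = -0.0833
  s[X,Z] = ((0.75)·(1) + (-2.25)·(-1) + (-0.25)·(-1) + (1.75)·(1)) / 3 = 5/3 = 1.6667
  s[Y,Y] = ((-2.25)·(-2.25) + (0.75)·(0.75) + (-0.25)·(-0.25) + (1.75)·(1.75)) / 3 = 8.75/3 = 2.9167
  s[Y,Z] = ((-2.25)·(1) + (0.75)·(-1) + (-0.25)·(-1) + (1.75)·(1)) / 3 = -1/3 = -0.3333
  s[Z,Z] = ((1)·(1) + (-1)·(-1) + (-1)·(-1) + (1)·(1)) / 3 = 4/3 = 1.3333
  Sample standard deviations s_i = √(s[i,i]):
  s(X) = √(2.9167) = 1.7078
  s(Y) = √(2.9167) = 1.7078
  s(Z) = √(1.3333) = 1.1547

Step 3 — r_{ij} = s_{ij} / (s_i · s_j):
  r[X,X] = 1 (diagonal).
  r[X,Y] = -0.0833 / (1.7078 · 1.7078) = -0.0833 / 2.9167 = -0.0286
  r[X,Z] = 1.6667 / (1.7078 · 1.1547) = 1.6667 / 1.972 = 0.8452
  r[Y,Y] = 1 (diagonal).
  r[Y,Z] = -0.3333 / (1.7078 · 1.1547) = -0.3333 / 1.972 = -0.169
  r[Z,Z] = 1 (diagonal).

R is symmetric with unit diagonal. Assembling:

R = [[1, -0.0286, 0.8452],
 [-0.0286, 1, -0.169],
 [0.8452, -0.169, 1]]


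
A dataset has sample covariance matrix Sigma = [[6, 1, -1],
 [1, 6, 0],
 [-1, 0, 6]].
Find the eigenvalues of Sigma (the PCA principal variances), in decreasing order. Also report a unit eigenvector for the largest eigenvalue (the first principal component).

Step 1 — characteristic polynomial p(λ) = det(λI - Sigma) = λ³ - tr·λ² + c_1·λ - det, where tr = trace, c_1 = sum of the principal 2×2 minors, det = det(Sigma):
  tr = 6 + 6 + 6 = 18,
  c_1 = (6·6 - (1)²) + (6·6 - (-1)²) + (6·6 - (0)²) = 35 + 35 + 36 = 106,
  det = 6·(6·6 - (0)²) - (1)·((1)·6 - (0)·(-1)) + (-1)·((1)·(0) - 6·(-1)) = 6·(36) - (1)·(6) + (-1)·(6) = 204.
  So p(λ) = λ³ - 18λ² + 106λ - 204.
Step 2 — look for an integer root (rational root theorem: any rational root is an integer divisor of 204). Testing λ = 6:
  p(6) = 216 - 648 + 636 - 204 = 0  ✓
  Dividing out (λ - 6): p(λ) = (λ - 6)(λ² - 12λ + 34).
Step 3 — remaining eigenvalues from the quadratic λ² - 12λ + 34 = 0:
  Δ = 12² - 4·34 = 144 - 136 = 8,  λ = (12 ± √8)/2 = (12 ± 2.8284)/2 ≈ 7.4142 or 4.5858.
  Sorted: λ_1 = 7.4142,  λ_2 = 6,  λ_3 = 4.5858  (check: sum = 18 = tr ✓).

Step 4 — unit eigenvector for λ_1 ≈ 7.4142: v spans the null space of (Sigma - λ_1 I), whose rows are
  r_1 = (-1.4142, 1, -1),  r_2 = (1, -1.4142, 0),  r_3 = (-1, 0, -1.4142).
  v is orthogonal to every row, so take v ∝ r_1 × r_2 = ((1)·(0) - (-1)·(-1.4142), (-1)·(1) - (-1.4142)·(0), (-1.4142)·(-1.4142) - (1)·(1)) ≈ (-1.4142, -1, 1).
  Rescale (multiply by -1 so the first nonzero entry is positive): u = (1.4142, 1, -1).
  ||u|| = √((1.4142)² + (1)² + (-1)²) = √(4) ≈ 2,  v_1 = u/||u|| ≈ (0.7071, 0.5, -0.5) (||v_1|| = 1).

λ_1 = 7.4142,  λ_2 = 6,  λ_3 = 4.5858;  v_1 ≈ (0.7071, 0.5, -0.5)


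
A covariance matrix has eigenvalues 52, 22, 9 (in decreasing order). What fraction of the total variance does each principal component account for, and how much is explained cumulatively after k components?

Step 1 — total variance = trace(Sigma) = Σ λ_i = 52 + 22 + 9 = 83.

Step 2 — fraction explained by component i = λ_i / Σ λ:
  PC1: 52/83 = 0.6265
  PC2: 22/83 = 0.2651
  PC3: 9/83 = 0.1084

Step 3 — cumulative fraction after k components = (λ_1 + ... + λ_k) / Σ λ:
  k = 1: 52/83 = 0.6265
  k = 2: (52 + 22)/83 = 74/83 = 0.8916
  k = 3: (52 + 22 + 9)/83 = 83/83 = 1

Summary (fraction, with percent):

explained: PC1 0.6265 (62.65%), PC2 0.2651 (26.51%), PC3 0.1084 (10.84%);  cumulative: 0.6265, 0.8916, 1


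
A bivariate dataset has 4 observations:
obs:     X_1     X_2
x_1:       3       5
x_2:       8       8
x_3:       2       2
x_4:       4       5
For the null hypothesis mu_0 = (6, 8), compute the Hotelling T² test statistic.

Step 1 — sample mean vector:
  mean(X_1) = (3 + 8 + 2 + 4) / 4 = 17/4 = 4.25
  mean(X_2) = (5 + 8 + 2 + 5) / 4 = 20/4 = 5
  x̄ = (4.25, 5),  deviation x̄ - mu_0 = (4.25, 5) - (6, 8) = (-1.75, -3).

Step 2 — sample covariance matrix, S[i,j] = (1/(n-1)) · Σ_k (x_{k,i} - mean_i) · (x_{k,j} - mean_j), divisor n-1 = 3:
  S[X_1,X_1] = ((-1.25)·(-1.25) + (3.75)·(3.75) + (-2.25)·(-2.25) + (-0.25)·(-0.25)) / 3 = 20.75/3 = 6.9167
  S[X_1,X_2] = ((-1.25)·(0) + (3.75)·(3) + (-2.25)·(-3) + (-0.25)·(0)) / 3 = 18/3 = 6
  S[X_2,X_2] = ((0)·(0) + (3)·(3) + (-3)·(-3) + (0)·(0)) / 3 = 18/3 = 6
  S = [[6.9167, 6],
 [6, 6]].

Step 3 — invert S. det(S) = 6.9167·6 - (6)² = 5.5.
  S^{-1} = (1/det) · [[d, -b], [-b, a]] = [[1.0909, -1.0909],
 [-1.0909, 1.2576]].

Step 4 — quadratic form (x̄ - mu_0)^T · S^{-1} · (x̄ - mu_0):
  S^{-1} · (x̄ - mu_0) = (1.3636, -1.8636),
  (x̄ - mu_0)^T · [...] = (-1.75)·(1.3636) + (-3)·(-1.8636) = 3.2045.

Step 5 — scale by n: T² = 4 · 3.2045 = 12.8182.

T² ≈ 12.8182


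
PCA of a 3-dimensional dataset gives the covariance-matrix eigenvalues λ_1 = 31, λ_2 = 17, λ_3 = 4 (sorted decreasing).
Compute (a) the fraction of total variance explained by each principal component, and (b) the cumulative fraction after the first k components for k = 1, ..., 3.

Step 1 — total variance = trace(Sigma) = Σ λ_i = 31 + 17 + 4 = 52.

Step 2 — fraction explained by component i = λ_i / Σ λ:
  PC1: 31/52 = 0.5962
  PC2: 17/52 = 0.3269
  PC3: 4/52 = 0.0769

Step 3 — cumulative fraction after k components = (λ_1 + ... + λ_k) / Σ λ:
  k = 1: 31/52 = 0.5962
  k = 2: (31 + 17)/52 = 48/52 = 0.9231
  k = 3: (31 + 17 + 4)/52 = 52/52 = 1

Summary (fraction, with percent):

explained: PC1 0.5962 (59.62%), PC2 0.3269 (32.69%), PC3 0.0769 (7.69%);  cumulative: 0.5962, 0.9231, 1


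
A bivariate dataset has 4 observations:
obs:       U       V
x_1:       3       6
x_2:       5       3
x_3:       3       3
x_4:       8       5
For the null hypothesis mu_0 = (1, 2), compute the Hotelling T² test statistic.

Step 1 — sample mean vector:
  mean(U) = (3 + 5 + 3 + 8) / 4 = 19/4 = 4.75
  mean(V) = (6 + 3 + 3 + 5) / 4 = 17/4 = 4.25
  x̄ = (4.75, 4.25),  deviation x̄ - mu_0 = (4.75, 4.25) - (1, 2) = (3.75, 2.25).

Step 2 — sample covariance matrix, S[i,j] = (1/(n-1)) · Σ_k (x_{k,i} - mean_i) · (x_{k,j} - mean_j), divisor n-1 = 3:
  S[U,U] = ((-1.75)·(-1.75) + (0.25)·(0.25) + (-1.75)·(-1.75) + (3.25)·(3.25)) / 3 = 16.75/3 = 5.5833
  S[U,V] = ((-1.75)·(1.75) + (0.25)·(-1.25) + (-1.75)·(-1.25) + (3.25)·(0.75)) / 3 = 1.25/3 = 0.4167
  S[V,V] = ((1.75)·(1.75) + (-1.25)·(-1.25) + (-1.25)·(-1.25) + (0.75)·(0.75)) / 3 = 6.75/3 = 2.25
  S = [[5.5833, 0.4167],
 [0.4167, 2.25]].

Step 3 — invert S. det(S) = 5.5833·2.25 - (0.4167)² = 12.3889.
  S^{-1} = (1/det) · [[d, -b], [-b, a]] = [[0.1816, -0.0336],
 [-0.0336, 0.4507]].

Step 4 — quadratic form (x̄ - mu_0)^T · S^{-1} · (x̄ - mu_0):
  S^{-1} · (x̄ - mu_0) = (0.6054, 0.8879),
  (x̄ - mu_0)^T · [...] = (3.75)·(0.6054) + (2.25)·(0.8879) = 4.2679.

Step 5 — scale by n: T² = 4 · 4.2679 = 17.0717.

T² ≈ 17.0717


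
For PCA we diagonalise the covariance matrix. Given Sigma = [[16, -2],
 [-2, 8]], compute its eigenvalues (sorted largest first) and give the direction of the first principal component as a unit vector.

Step 1 — characteristic polynomial of 2×2 Sigma:
  det(Sigma - λI) = λ² - trace · λ + det = 0.
  trace = 16 + 8 = 24, det = 16·8 - (-2)² = 124.
Step 2 — discriminant:
  Δ = trace² - 4·det = 576 - 496 = 80.
Step 3 — eigenvalues:
  λ = (trace ± √Δ)/2 = (24 ± 8.9443)/2,
  λ_1 = 16.4721,  λ_2 = 7.5279.

Step 4 — unit eigenvector for λ_1: solve (Sigma - λ_1 I)v = 0. First row:
  (16 - 16.4721)·v_x + (-2)·v_y = 0, i.e. (-0.4721)·v_x + (-2)·v_y = 0,
  so v ∝ (b, λ_1 - a) = (-2, 0.4721); multiply by -1 so the first entry is positive: u = (2, -0.4721).
  ||u|| = √((2)² + (-0.4721)²) = √(4.2229) ≈ 2.055,
  v_1 = u/||u|| ≈ (0.9732, -0.2298) (||v_1|| = 1).

λ_1 = 16.4721,  λ_2 = 7.5279;  v_1 ≈ (0.9732, -0.2298)


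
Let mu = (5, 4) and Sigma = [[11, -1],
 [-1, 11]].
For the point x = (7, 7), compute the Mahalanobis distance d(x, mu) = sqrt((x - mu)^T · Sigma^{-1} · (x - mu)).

Step 1 — centre the observation: (x - mu) = (2, 3).

Step 2 — invert Sigma. det(Sigma) = 11·11 - (-1)² = 120.
  Sigma^{-1} = (1/det) · [[d, -b], [-b, a]] = [[0.0917, 0.0083],
 [0.0083, 0.0917]].

Step 3 — form the quadratic (x - mu)^T · Sigma^{-1} · (x - mu):
  Sigma^{-1} · (x - mu) = (0.2083, 0.2917).
  (x - mu)^T · [Sigma^{-1} · (x - mu)] = (2)·(0.2083) + (3)·(0.2917) = 1.2917.

Step 4 — take square root: d = √(1.2917) ≈ 1.1365.

d(x, mu) = √(1.2917) ≈ 1.1365
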